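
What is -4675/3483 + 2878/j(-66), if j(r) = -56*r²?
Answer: -63912493/47201616 ≈ -1.3540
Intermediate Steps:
-4675/3483 + 2878/j(-66) = -4675/3483 + 2878/((-56*(-66)²)) = -4675*1/3483 + 2878/((-56*4356)) = -4675/3483 + 2878/(-243936) = -4675/3483 + 2878*(-1/243936) = -4675/3483 - 1439/121968 = -63912493/47201616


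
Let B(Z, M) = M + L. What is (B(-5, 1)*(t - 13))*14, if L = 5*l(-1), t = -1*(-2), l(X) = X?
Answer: 616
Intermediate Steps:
t = 2
L = -5 (L = 5*(-1) = -5)
B(Z, M) = -5 + M (B(Z, M) = M - 5 = -5 + M)
(B(-5, 1)*(t - 13))*14 = ((-5 + 1)*(2 - 13))*14 = -4*(-11)*14 = 44*14 = 616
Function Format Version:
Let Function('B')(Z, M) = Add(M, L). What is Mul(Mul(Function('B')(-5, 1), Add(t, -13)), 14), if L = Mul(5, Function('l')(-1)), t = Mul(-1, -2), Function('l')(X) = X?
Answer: 616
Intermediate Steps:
t = 2
L = -5 (L = Mul(5, -1) = -5)
Function('B')(Z, M) = Add(-5, M) (Function('B')(Z, M) = Add(M, -5) = Add(-5, M))
Mul(Mul(Function('B')(-5, 1), Add(t, -13)), 14) = Mul(Mul(Add(-5, 1), Add(2, -13)), 14) = Mul(Mul(-4, -11), 14) = Mul(44, 14) = 616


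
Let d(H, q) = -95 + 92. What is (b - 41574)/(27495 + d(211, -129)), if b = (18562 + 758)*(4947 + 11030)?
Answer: 1773759/158 ≈ 11226.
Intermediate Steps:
d(H, q) = -3
b = 308675640 (b = 19320*15977 = 308675640)
(b - 41574)/(27495 + d(211, -129)) = (308675640 - 41574)/(27495 - 3) = 308634066/27492 = 308634066*(1/27492) = 1773759/158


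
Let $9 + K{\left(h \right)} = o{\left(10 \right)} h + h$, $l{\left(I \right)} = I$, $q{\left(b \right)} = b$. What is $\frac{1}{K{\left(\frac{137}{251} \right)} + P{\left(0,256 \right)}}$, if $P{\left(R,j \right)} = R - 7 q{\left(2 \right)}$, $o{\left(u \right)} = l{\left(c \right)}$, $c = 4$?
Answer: $- \frac{251}{5088} \approx -0.049332$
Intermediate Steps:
$o{\left(u \right)} = 4$
$K{\left(h \right)} = -9 + 5 h$ ($K{\left(h \right)} = -9 + \left(4 h + h\right) = -9 + 5 h$)
$P{\left(R,j \right)} = -14 + R$ ($P{\left(R,j \right)} = R - 14 = -14 + R$)
$\frac{1}{K{\left(\frac{137}{251} \right)} + P{\left(0,256 \right)}} = \frac{1}{\left(-9 + 5 \cdot \frac{137}{251}\right) + \left(-14 + 0\right)} = \frac{1}{\left(-9 + 5 \cdot 137 \cdot \frac{1}{251}\right) - 14} = \frac{1}{\left(-9 + 5 \cdot \frac{137}{251}\right) - 14} = \frac{1}{\left(-9 + \frac{685}{251}\right) - 14} = \frac{1}{- \frac{1574}{251} - 14} = \frac{1}{- \frac{5088}{251}} = - \frac{251}{5088}$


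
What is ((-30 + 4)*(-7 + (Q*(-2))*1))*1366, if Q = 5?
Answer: 603772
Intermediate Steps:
((-30 + 4)*(-7 + (Q*(-2))*1))*1366 = ((-30 + 4)*(-7 + (5*(-2))*1))*1366 = -26*(-7 - 10*1)*1366 = -26*(-7 - 10)*1366 = -26*(-17)*1366 = 442*1366 = 603772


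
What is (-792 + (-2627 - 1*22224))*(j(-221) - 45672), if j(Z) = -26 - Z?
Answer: 1166166711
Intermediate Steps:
(-792 + (-2627 - 1*22224))*(j(-221) - 45672) = (-792 + (-2627 - 1*22224))*((-26 - 1*(-221)) - 45672) = (-792 + (-2627 - 22224))*((-26 + 221) - 45672) = (-792 - 24851)*(195 - 45672) = -25643*(-45477) = 1166166711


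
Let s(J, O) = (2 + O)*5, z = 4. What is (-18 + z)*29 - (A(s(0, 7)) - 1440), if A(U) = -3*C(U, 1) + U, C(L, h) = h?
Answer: 992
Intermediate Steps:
s(J, O) = 10 + 5*O
A(U) = -3 + U (A(U) = -3*1 + U = -3 + U)
(-18 + z)*29 - (A(s(0, 7)) - 1440) = (-18 + 4)*29 - ((-3 + (10 + 5*7)) - 1440) = -14*29 - ((-3 + (10 + 35)) - 1440) = -406 - ((-3 + 45) - 1440) = -406 - (42 - 1440) = -406 - 1*(-1398) = -406 + 1398 = 992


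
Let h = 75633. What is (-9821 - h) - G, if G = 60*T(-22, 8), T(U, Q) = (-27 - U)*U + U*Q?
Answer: -81494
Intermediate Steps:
T(U, Q) = Q*U + U*(-27 - U) (T(U, Q) = U*(-27 - U) + Q*U = Q*U + U*(-27 - U))
G = -3960 (G = 60*(-22*(-27 + 8 - 1*(-22))) = 60*(-22*(-27 + 8 + 22)) = 60*(-22*3) = 60*(-66) = -3960)
(-9821 - h) - G = (-9821 - 1*75633) - 1*(-3960) = (-9821 - 75633) + 3960 = -85454 + 3960 = -81494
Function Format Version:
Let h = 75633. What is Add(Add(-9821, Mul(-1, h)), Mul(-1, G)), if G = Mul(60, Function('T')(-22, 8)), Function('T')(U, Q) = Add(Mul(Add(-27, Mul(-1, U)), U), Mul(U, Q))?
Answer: -81494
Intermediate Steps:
Function('T')(U, Q) = Add(Mul(Q, U), Mul(U, Add(-27, Mul(-1, U)))) (Function('T')(U, Q) = Add(Mul(U, Add(-27, Mul(-1, U))), Mul(Q, U)) = Add(Mul(Q, U), Mul(U, Add(-27, Mul(-1, U)))))
G = -3960 (G = Mul(60, Mul(-22, Add(-27, 8, Mul(-1, -22)))) = Mul(60, Mul(-22, Add(-27, 8, 22))) = Mul(60, Mul(-22, 3)) = Mul(60, -66) = -3960)
Add(Add(-9821, Mul(-1, h)), Mul(-1, G)) = Add(Add(-9821, Mul(-1, 75633)), Mul(-1, -3960)) = Add(Add(-9821, -75633), 3960) = Add(-85454, 3960) = -81494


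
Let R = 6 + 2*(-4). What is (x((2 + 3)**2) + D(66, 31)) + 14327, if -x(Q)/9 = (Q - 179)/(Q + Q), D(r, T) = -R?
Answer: 358918/25 ≈ 14357.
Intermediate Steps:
R = -2 (R = 6 - 8 = -2)
D(r, T) = 2 (D(r, T) = -1*(-2) = 2)
x(Q) = -9*(-179 + Q)/(2*Q) (x(Q) = -9*(Q - 179)/(Q + Q) = -9*(-179 + Q)/(2*Q))
(x((2 + 3)**2) + D(66, 31)) + 14327 = (9*(179 - (2 + 3)**2)/(2*((2 + 3)**2)) + 2) + 14327 = (9*(179 - 1*5**2)/(2*(5**2)) + 2) + 14327 = ((9/2)*(179 - 1*25)/25 + 2) + 14327 = ((9/2)*(1/25)*(179 - 25) + 2) + 14327 = ((9/2)*(1/25)*154 + 2) + 14327 = (693/25 + 2) + 14327 = 743/25 + 14327 = 358918/25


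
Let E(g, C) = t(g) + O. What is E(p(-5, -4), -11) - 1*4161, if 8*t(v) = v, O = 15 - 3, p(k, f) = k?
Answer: -33197/8 ≈ -4149.6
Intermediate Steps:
O = 12
t(v) = v/8
E(g, C) = 12 + g/8 (E(g, C) = g/8 + 12 = 12 + g/8)
E(p(-5, -4), -11) - 1*4161 = (12 + (⅛)*(-5)) - 1*4161 = (12 - 5/8) - 4161 = 91/8 - 4161 = -33197/8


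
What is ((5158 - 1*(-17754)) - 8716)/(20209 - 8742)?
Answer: 14196/11467 ≈ 1.2380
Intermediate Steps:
((5158 - 1*(-17754)) - 8716)/(20209 - 8742) = ((5158 + 17754) - 8716)/11467 = (22912 - 8716)*(1/11467) = 14196*(1/11467) = 14196/11467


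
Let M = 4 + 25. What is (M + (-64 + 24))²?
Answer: 121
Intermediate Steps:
M = 29
(M + (-64 + 24))² = (29 + (-64 + 24))² = (29 - 40)² = (-11)² = 121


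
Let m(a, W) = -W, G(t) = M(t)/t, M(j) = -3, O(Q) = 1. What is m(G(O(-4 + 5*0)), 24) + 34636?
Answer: 34612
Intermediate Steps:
G(t) = -3/t
m(G(O(-4 + 5*0)), 24) + 34636 = -1*24 + 34636 = -24 + 34636 = 34612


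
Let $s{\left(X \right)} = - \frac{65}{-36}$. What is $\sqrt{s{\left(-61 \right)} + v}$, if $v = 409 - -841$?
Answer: $\frac{\sqrt{45065}}{6} \approx 35.381$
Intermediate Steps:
$v = 1250$ ($v = 409 + 841 = 1250$)
$s{\left(X \right)} = \frac{65}{36}$ ($s{\left(X \right)} = \left(-65\right) \left(- \frac{1}{36}\right) = \frac{65}{36}$)
$\sqrt{s{\left(-61 \right)} + v} = \sqrt{\frac{65}{36} + 1250} = \sqrt{\frac{45065}{36}} = \frac{\sqrt{45065}}{6}$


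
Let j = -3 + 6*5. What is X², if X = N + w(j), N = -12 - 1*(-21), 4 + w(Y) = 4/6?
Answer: 289/9 ≈ 32.111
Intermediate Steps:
j = 27 (j = -3 + 30 = 27)
w(Y) = -10/3 (w(Y) = -4 + 4/6 = -4 + 4*(⅙) = -4 + ⅔ = -10/3)
N = 9 (N = -12 + 21 = 9)
X = 17/3 (X = 9 - 10/3 = 17/3 ≈ 5.6667)
X² = (17/3)² = 289/9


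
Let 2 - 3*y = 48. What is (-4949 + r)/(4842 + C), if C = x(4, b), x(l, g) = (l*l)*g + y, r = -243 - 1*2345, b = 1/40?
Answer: -113055/72406 ≈ -1.5614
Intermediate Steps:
y = -46/3 (y = ⅔ - ⅓*48 = ⅔ - 16 = -46/3 ≈ -15.333)
b = 1/40 ≈ 0.025000
r = -2588 (r = -243 - 2345 = -2588)
x(l, g) = -46/3 + g*l² (x(l, g) = (l*l)*g - 46/3 = l²*g - 46/3 = g*l² - 46/3 = -46/3 + g*l²)
C = -224/15 (C = -46/3 + (1/40)*4² = -46/3 + (1/40)*16 = -46/3 + ⅖ = -224/15 ≈ -14.933)
(-4949 + r)/(4842 + C) = (-4949 - 2588)/(4842 - 224/15) = -7537/72406/15 = -7537*15/72406 = -113055/72406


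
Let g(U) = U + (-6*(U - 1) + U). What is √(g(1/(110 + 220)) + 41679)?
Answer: √1134873795/165 ≈ 204.17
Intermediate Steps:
g(U) = 6 - 4*U (g(U) = U + (-6*(-1 + U) + U) = U + ((6 - 6*U) + U) = U + (6 - 5*U) = 6 - 4*U)
√(g(1/(110 + 220)) + 41679) = √((6 - 4/(110 + 220)) + 41679) = √((6 - 4/330) + 41679) = √((6 - 4*1/330) + 41679) = √((6 - 2/165) + 41679) = √(988/165 + 41679) = √(6878023/165) = √1134873795/165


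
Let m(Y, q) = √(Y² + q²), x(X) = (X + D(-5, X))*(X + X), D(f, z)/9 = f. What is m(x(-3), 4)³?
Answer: 331840*√5185 ≈ 2.3895e+7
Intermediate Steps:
D(f, z) = 9*f
x(X) = 2*X*(-45 + X) (x(X) = (X + 9*(-5))*(X + X) = (X - 45)*(2*X) = (-45 + X)*(2*X) = 2*X*(-45 + X))
m(x(-3), 4)³ = (√((2*(-3)*(-45 - 3))² + 4²))³ = (√((2*(-3)*(-48))² + 16))³ = (√(288² + 16))³ = (√(82944 + 16))³ = (√82960)³ = (4*√5185)³ = 331840*√5185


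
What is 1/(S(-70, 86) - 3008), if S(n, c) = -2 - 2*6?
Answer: -1/3022 ≈ -0.00033091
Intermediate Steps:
S(n, c) = -14 (S(n, c) = -2 - 12 = -14)
1/(S(-70, 86) - 3008) = 1/(-14 - 3008) = 1/(-3022) = -1/3022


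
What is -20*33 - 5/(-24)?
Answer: -15835/24 ≈ -659.79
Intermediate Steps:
-20*33 - 5/(-24) = -660 - 5*(-1/24) = -660 + 5/24 = -15835/24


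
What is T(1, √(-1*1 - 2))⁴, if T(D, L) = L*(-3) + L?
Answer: 144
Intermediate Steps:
T(D, L) = -2*L (T(D, L) = -3*L + L = -2*L)
T(1, √(-1*1 - 2))⁴ = (-2*√(-1*1 - 2))⁴ = (-2*√(-1 - 2))⁴ = (-2*I*√3)⁴ = 144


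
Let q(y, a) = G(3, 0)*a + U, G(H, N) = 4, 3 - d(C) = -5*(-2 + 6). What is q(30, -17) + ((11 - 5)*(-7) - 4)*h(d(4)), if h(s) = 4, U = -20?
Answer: -272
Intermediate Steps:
d(C) = 23 (d(C) = 3 - (-5)*(-2 + 6) = 3 - (-5)*4 = 3 - 1*(-20) = 3 + 20 = 23)
q(y, a) = -20 + 4*a (q(y, a) = 4*a - 20 = -20 + 4*a)
q(30, -17) + ((11 - 5)*(-7) - 4)*h(d(4)) = (-20 + 4*(-17)) + ((11 - 5)*(-7) - 4)*4 = (-20 - 68) + (6*(-7) - 4)*4 = -88 + (-42 - 4)*4 = -88 - 46*4 = -88 - 184 = -272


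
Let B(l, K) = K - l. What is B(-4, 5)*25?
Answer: 225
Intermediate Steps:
B(-4, 5)*25 = (5 - 1*(-4))*25 = (5 + 4)*25 = 9*25 = 225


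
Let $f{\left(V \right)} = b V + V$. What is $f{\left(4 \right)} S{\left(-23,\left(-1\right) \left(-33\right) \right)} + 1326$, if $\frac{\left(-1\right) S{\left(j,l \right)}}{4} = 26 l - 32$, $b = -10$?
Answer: $120270$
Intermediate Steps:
$f{\left(V \right)} = - 9 V$ ($f{\left(V \right)} = - 10 V + V = - 9 V$)
$S{\left(j,l \right)} = 128 - 104 l$ ($S{\left(j,l \right)} = - 4 \left(26 l - 32\right) = - 4 \left(-32 + 26 l\right) = 128 - 104 l$)
$f{\left(4 \right)} S{\left(-23,\left(-1\right) \left(-33\right) \right)} + 1326 = \left(-9\right) 4 \left(128 - 104 \left(\left(-1\right) \left(-33\right)\right)\right) + 1326 = - 36 \left(128 - 3432\right) + 1326 = \left(-36\right) \left(-3304\right) + 1326 = 118944 + 1326 = 120270$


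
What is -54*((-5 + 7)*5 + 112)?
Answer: -6588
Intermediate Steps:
-54*((-5 + 7)*5 + 112) = -54*(2*5 + 112) = -54*(10 + 112) = -54*122 = -6588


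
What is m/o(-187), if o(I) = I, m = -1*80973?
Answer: 80973/187 ≈ 433.01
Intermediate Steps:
m = -80973
m/o(-187) = -80973/(-187) = -80973*(-1/187) = 80973/187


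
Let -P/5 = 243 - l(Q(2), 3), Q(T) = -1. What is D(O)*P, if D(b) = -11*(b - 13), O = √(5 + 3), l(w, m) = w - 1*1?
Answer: -175175 + 26950*√2 ≈ -1.3706e+5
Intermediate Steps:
l(w, m) = -1 + w (l(w, m) = w - 1 = -1 + w)
P = -1225 (P = -5*(243 - (-1 - 1)) = -5*(243 - 1*(-2)) = -5*(243 + 2) = -5*245 = -1225)
O = 2*√2 (O = √8 = 2*√2 ≈ 2.8284)
D(b) = 143 - 11*b (D(b) = -11*(-13 + b) = 143 - 11*b)
D(O)*P = (143 - 22*√2)*(-1225) = -175175 + 26950*√2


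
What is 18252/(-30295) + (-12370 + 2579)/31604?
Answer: -873454553/957443180 ≈ -0.91228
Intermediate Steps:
18252/(-30295) + (-12370 + 2579)/31604 = 18252*(-1/30295) - 9791*1/31604 = -18252/30295 - 9791/31604 = -873454553/957443180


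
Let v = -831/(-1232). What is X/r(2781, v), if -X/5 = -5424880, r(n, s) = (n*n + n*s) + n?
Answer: 6683452160/1906795431 ≈ 3.5051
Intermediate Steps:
v = 831/1232 (v = -831*(-1/1232) = 831/1232 ≈ 0.67451)
r(n, s) = n + n**2 + n*s (r(n, s) = (n**2 + n*s) + n = n + n**2 + n*s)
X = 27124400 (X = -5*(-5424880) = 27124400)
X/r(2781, v) = 27124400/((2781*(1 + 2781 + 831/1232))) = 27124400/((2781*(3428255/1232))) = 27124400/(9533977155/1232) = 27124400*(1232/9533977155) = 6683452160/1906795431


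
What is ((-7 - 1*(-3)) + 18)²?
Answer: 196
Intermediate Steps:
((-7 - 1*(-3)) + 18)² = ((-7 + 3) + 18)² = (-4 + 18)² = 14² = 196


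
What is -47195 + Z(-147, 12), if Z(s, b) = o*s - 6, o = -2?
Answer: -46907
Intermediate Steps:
Z(s, b) = -6 - 2*s (Z(s, b) = -2*s - 6 = -6 - 2*s)
-47195 + Z(-147, 12) = -47195 + (-6 - 2*(-147)) = -47195 + (-6 + 294) = -47195 + 288 = -46907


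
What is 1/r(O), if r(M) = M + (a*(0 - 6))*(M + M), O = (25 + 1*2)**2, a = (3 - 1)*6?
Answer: -1/104247 ≈ -9.5926e-6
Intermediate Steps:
a = 12 (a = 2*6 = 12)
O = 729 (O = (25 + 2)**2 = 27**2 = 729)
r(M) = -143*M (r(M) = M + (12*(0 - 6))*(M + M) = M + (12*(-6))*(2*M) = M - 144*M = -143*M)
1/r(O) = 1/(-143*729) = 1/(-104247) = -1/104247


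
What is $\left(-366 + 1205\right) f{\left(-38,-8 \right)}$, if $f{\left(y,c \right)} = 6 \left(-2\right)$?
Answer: $-10068$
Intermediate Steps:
$f{\left(y,c \right)} = -12$
$\left(-366 + 1205\right) f{\left(-38,-8 \right)} = \left(-366 + 1205\right) \left(-12\right) = 839 \left(-12\right) = -10068$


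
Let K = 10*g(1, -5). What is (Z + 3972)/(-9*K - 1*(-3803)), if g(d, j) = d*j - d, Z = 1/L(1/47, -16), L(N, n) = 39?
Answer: 154909/169377 ≈ 0.91458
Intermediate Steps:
Z = 1/39 ≈ 0.025641
g(d, j) = -d + d*j
K = -60 (K = 10*(1*(-1 - 5)) = 10*(1*(-6)) = 10*(-6) = -60)
(Z + 3972)/(-9*K - 1*(-3803)) = (1/39 + 3972)/(-9*(-60) - 1*(-3803)) = 154909/(39*(540 + 3803)) = (154909/39)/4343 = (154909/39)*(1/4343) = 154909/169377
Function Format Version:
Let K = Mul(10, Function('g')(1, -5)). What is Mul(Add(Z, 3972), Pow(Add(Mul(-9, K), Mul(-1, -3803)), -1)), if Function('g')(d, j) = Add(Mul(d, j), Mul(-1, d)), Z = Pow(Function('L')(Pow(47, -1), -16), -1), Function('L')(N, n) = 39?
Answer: Rational(154909, 169377) ≈ 0.91458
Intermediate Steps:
Z = Rational(1, 39) (Z = Pow(39, -1) = Rational(1, 39) ≈ 0.025641)
Function('g')(d, j) = Add(Mul(-1, d), Mul(d, j))
K = -60 (K = Mul(10, Mul(1, Add(-1, -5))) = Mul(10, Mul(1, -6)) = Mul(10, -6) = -60)
Mul(Add(Z, 3972), Pow(Add(Mul(-9, K), Mul(-1, -3803)), -1)) = Mul(Add(Rational(1, 39), 3972), Pow(Add(Mul(-9, -60), Mul(-1, -3803)), -1)) = Mul(Rational(154909, 39), Pow(Add(540, 3803), -1)) = Mul(Rational(154909, 39), Pow(4343, -1)) = Mul(Rational(154909, 39), Rational(1, 4343)) = Rational(154909, 169377)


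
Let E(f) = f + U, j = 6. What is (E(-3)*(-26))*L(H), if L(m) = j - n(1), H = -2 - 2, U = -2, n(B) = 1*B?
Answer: 650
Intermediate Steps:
n(B) = B
H = -4
E(f) = -2 + f (E(f) = f - 2 = -2 + f)
L(m) = 5 (L(m) = 6 - 1*1 = 6 - 1 = 5)
(E(-3)*(-26))*L(H) = ((-2 - 3)*(-26))*5 = -5*(-26)*5 = 130*5 = 650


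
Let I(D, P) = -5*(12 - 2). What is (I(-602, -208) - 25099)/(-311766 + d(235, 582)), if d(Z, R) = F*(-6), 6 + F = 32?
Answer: 8383/103974 ≈ 0.080626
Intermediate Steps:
F = 26 (F = -6 + 32 = 26)
I(D, P) = -50 (I(D, P) = -5*10 = -50)
d(Z, R) = -156 (d(Z, R) = 26*(-6) = -156)
(I(-602, -208) - 25099)/(-311766 + d(235, 582)) = (-50 - 25099)/(-311766 - 156) = -25149/(-311922) = -25149*(-1/311922) = 8383/103974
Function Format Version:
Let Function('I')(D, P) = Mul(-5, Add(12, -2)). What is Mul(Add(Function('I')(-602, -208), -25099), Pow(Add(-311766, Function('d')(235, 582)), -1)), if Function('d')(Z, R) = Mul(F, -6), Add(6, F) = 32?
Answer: Rational(8383, 103974) ≈ 0.080626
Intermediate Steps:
F = 26 (F = Add(-6, 32) = 26)
Function('I')(D, P) = -50 (Function('I')(D, P) = Mul(-5, 10) = -50)
Function('d')(Z, R) = -156 (Function('d')(Z, R) = Mul(26, -6) = -156)
Mul(Add(Function('I')(-602, -208), -25099), Pow(Add(-311766, Function('d')(235, 582)), -1)) = Mul(Add(-50, -25099), Pow(Add(-311766, -156), -1)) = Mul(-25149, Pow(-311922, -1)) = Mul(-25149, Rational(-1, 311922)) = Rational(8383, 103974)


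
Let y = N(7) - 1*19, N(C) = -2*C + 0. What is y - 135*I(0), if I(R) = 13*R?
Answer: -33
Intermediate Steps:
N(C) = -2*C
y = -33 (y = -2*7 - 1*19 = -14 - 19 = -33)
y - 135*I(0) = -33 - 1755*0 = -33 - 135*0 = -33 + 0 = -33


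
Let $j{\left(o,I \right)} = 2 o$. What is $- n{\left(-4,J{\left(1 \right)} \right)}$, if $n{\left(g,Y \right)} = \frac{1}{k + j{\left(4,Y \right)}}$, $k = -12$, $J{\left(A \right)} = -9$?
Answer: $\frac{1}{4} \approx 0.25$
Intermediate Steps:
$n{\left(g,Y \right)} = - \frac{1}{4}$ ($n{\left(g,Y \right)} = \frac{1}{-12 + 2 \cdot 4} = \frac{1}{-12 + 8} = \frac{1}{-4} = - \frac{1}{4}$)
$- n{\left(-4,J{\left(1 \right)} \right)} = \left(-1\right) \left(- \frac{1}{4}\right) = \frac{1}{4}$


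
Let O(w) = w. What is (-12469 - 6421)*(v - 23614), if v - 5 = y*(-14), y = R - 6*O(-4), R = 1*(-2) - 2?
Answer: 451263210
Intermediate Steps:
R = -4 (R = -2 - 2 = -4)
y = 20 (y = -4 - 6*(-4) = -4 + 24 = 20)
v = -275 (v = 5 + 20*(-14) = 5 - 280 = -275)
(-12469 - 6421)*(v - 23614) = (-12469 - 6421)*(-275 - 23614) = -18890*(-23889) = 451263210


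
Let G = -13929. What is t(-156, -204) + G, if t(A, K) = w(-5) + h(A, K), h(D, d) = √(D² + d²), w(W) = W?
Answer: -13934 + 12*√458 ≈ -13677.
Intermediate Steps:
t(A, K) = -5 + √(A² + K²)
t(-156, -204) + G = (-5 + √((-156)² + (-204)²)) - 13929 = (-5 + √(24336 + 41616)) - 13929 = (-5 + √65952) - 13929 = (-5 + 12*√458) - 13929 = -13934 + 12*√458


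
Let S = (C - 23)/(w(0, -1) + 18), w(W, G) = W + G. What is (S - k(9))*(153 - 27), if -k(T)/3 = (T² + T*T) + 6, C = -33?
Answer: 1072512/17 ≈ 63089.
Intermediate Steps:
w(W, G) = G + W
S = -56/17 (S = (-33 - 23)/((-1 + 0) + 18) = -56/(-1 + 18) = -56/17 ≈ -3.2941)
k(T) = -18 - 6*T² (k(T) = -3*((T² + T*T) + 6) = -3*((T² + T²) + 6) = -3*(2*T² + 6) = -3*(6 + 2*T²) = -18 - 6*T²)
(S - k(9))*(153 - 27) = (-56/17 - (-18 - 6*9²))*(153 - 27) = (-56/17 - (-18 - 6*81))*126 = (-56/17 - (-18 - 486))*126 = (-56/17 - 1*(-504))*126 = (-56/17 + 504)*126 = (8512/17)*126 = 1072512/17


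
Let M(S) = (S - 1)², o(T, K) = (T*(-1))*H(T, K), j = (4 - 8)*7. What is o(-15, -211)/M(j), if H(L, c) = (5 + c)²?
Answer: 636540/841 ≈ 756.88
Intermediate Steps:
j = -28 (j = -4*7 = -28)
o(T, K) = -T*(5 + K)² (o(T, K) = (T*(-1))*(5 + K)² = (-T)*(5 + K)² = -T*(5 + K)²)
M(S) = (-1 + S)²
o(-15, -211)/M(j) = (-1*(-15)*(5 - 211)²)/((-1 - 28)²) = (-1*(-15)*(-206)²)/((-29)²) = -1*(-15)*42436/841 = 636540*(1/841) = 636540/841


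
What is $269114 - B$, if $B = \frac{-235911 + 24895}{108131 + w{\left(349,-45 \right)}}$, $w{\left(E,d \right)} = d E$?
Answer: $\frac{12436670790}{46213} \approx 2.6912 \cdot 10^{5}$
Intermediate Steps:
$w{\left(E,d \right)} = E d$
$B = - \frac{105508}{46213}$ ($B = \frac{-235911 + 24895}{108131 + 349 \left(-45\right)} = - \frac{211016}{108131 - 15705} = - \frac{211016}{92426} = \left(-211016\right) \frac{1}{92426} = - \frac{105508}{46213} \approx -2.2831$)
$269114 - B = 269114 - - \frac{105508}{46213} = 269114 + \frac{105508}{46213} = \frac{12436670790}{46213}$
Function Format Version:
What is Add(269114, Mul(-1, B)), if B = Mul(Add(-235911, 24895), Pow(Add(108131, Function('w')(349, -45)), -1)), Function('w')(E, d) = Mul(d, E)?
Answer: Rational(12436670790, 46213) ≈ 2.6912e+5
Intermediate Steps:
Function('w')(E, d) = Mul(E, d)
B = Rational(-105508, 46213) (B = Mul(Add(-235911, 24895), Pow(Add(108131, Mul(349, -45)), -1)) = Mul(-211016, Pow(Add(108131, -15705), -1)) = Mul(-211016, Pow(92426, -1)) = Mul(-211016, Rational(1, 92426)) = Rational(-105508, 46213) ≈ -2.2831)
Add(269114, Mul(-1, B)) = Add(269114, Mul(-1, Rational(-105508, 46213))) = Add(269114, Rational(105508, 46213)) = Rational(12436670790, 46213)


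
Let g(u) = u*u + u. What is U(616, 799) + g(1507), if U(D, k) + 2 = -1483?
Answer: 2271071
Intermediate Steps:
U(D, k) = -1485 (U(D, k) = -2 - 1483 = -1485)
g(u) = u + u² (g(u) = u² + u = u + u²)
U(616, 799) + g(1507) = -1485 + 1507*(1 + 1507) = -1485 + 1507*1508 = -1485 + 2272556 = 2271071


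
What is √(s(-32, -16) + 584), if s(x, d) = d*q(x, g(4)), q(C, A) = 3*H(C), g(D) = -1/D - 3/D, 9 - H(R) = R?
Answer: 2*I*√346 ≈ 37.202*I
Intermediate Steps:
H(R) = 9 - R
g(D) = -4/D
q(C, A) = 27 - 3*C (q(C, A) = 3*(9 - C) = 27 - 3*C)
s(x, d) = d*(27 - 3*x)
√(s(-32, -16) + 584) = √(3*(-16)*(9 - 1*(-32)) + 584) = √(3*(-16)*(9 + 32) + 584) = √(3*(-16)*41 + 584) = √(-1968 + 584) = √(-1384) = 2*I*√346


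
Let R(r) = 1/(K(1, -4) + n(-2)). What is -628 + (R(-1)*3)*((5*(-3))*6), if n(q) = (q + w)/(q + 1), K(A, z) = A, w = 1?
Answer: -763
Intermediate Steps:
n(q) = 1 (n(q) = (q + 1)/(q + 1) = (1 + q)/(1 + q) = 1)
R(r) = ½ (R(r) = 1/(1 + 1) = 1/2 = ½)
-628 + (R(-1)*3)*((5*(-3))*6) = -628 + ((½)*3)*((5*(-3))*6) = -628 + 3*(-15*6)/2 = -628 + (3/2)*(-90) = -628 - 135 = -763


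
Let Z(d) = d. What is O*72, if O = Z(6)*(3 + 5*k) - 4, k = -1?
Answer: -1152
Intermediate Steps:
O = -16 (O = 6*(3 + 5*(-1)) - 4 = 6*(3 - 5) - 4 = 6*(-2) - 4 = -12 - 4 = -16)
O*72 = -16*72 = -1152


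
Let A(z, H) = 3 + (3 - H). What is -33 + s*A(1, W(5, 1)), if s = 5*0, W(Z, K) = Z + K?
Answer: -33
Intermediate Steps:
W(Z, K) = K + Z
A(z, H) = 6 - H
s = 0
-33 + s*A(1, W(5, 1)) = -33 + 0*(6 - (1 + 5)) = -33 + 0*(6 - 1*6) = -33 + 0*(6 - 6) = -33 + 0*0 = -33 + 0 = -33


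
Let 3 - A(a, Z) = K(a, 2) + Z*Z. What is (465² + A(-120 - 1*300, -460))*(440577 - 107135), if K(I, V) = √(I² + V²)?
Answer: 1543169576 - 666884*√44101 ≈ 1.4031e+9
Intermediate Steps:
A(a, Z) = 3 - Z² - √(4 + a²) (A(a, Z) = 3 - (√(a² + 2²) + Z*Z) = 3 - (√(a² + 4) + Z²) = 3 - (√(4 + a²) + Z²) = 3 - (Z² + √(4 + a²)) = 3 + (-Z² - √(4 + a²)) = 3 - Z² - √(4 + a²))
(465² + A(-120 - 1*300, -460))*(440577 - 107135) = (465² + (3 - 1*(-460)² - √(4 + (-120 - 1*300)²)))*(440577 - 107135) = (216225 + (3 - 1*211600 - √(4 + (-120 - 300)²)))*333442 = (216225 + (3 - 211600 - √(4 + (-420)²)))*333442 = (216225 + (3 - 211600 - √(4 + 176400)))*333442 = (216225 + (3 - 211600 - √176404))*333442 = (216225 + (3 - 211600 - 2*√44101))*333442 = (216225 + (-211597 - 2*√44101))*333442 = (4628 - 2*√44101)*333442 = 1543169576 - 666884*√44101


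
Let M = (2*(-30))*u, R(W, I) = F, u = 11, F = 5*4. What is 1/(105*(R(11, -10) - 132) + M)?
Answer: -1/12420 ≈ -8.0515e-5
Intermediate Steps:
F = 20
R(W, I) = 20
M = -660 (M = (2*(-30))*11 = -60*11 = -660)
1/(105*(R(11, -10) - 132) + M) = 1/(105*(20 - 132) - 660) = 1/(105*(-112) - 660) = 1/(-11760 - 660) = 1/(-12420) = -1/12420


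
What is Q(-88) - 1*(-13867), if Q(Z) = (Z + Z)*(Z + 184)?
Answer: -3029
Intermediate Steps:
Q(Z) = 2*Z*(184 + Z) (Q(Z) = (2*Z)*(184 + Z) = 2*Z*(184 + Z))
Q(-88) - 1*(-13867) = 2*(-88)*(184 - 88) - 1*(-13867) = 2*(-88)*96 + 13867 = -16896 + 13867 = -3029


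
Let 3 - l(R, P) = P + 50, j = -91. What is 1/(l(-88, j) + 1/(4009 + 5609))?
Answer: 9618/423193 ≈ 0.022727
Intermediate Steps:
l(R, P) = -47 - P (l(R, P) = 3 - (P + 50) = 3 - (50 + P) = 3 + (-50 - P) = -47 - P)
1/(l(-88, j) + 1/(4009 + 5609)) = 1/((-47 - 1*(-91)) + 1/(4009 + 5609)) = 1/((-47 + 91) + 1/9618) = 1/(44 + 1/9618) = 1/(423193/9618) = 9618/423193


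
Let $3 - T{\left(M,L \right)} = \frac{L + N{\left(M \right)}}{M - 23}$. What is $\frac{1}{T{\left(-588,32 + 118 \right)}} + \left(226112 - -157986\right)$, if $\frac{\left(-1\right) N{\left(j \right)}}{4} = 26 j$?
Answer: $\frac{24250027841}{63135} \approx 3.841 \cdot 10^{5}$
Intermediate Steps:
$N{\left(j \right)} = - 104 j$ ($N{\left(j \right)} = - 4 \cdot 26 j = - 104 j$)
$T{\left(M,L \right)} = 3 - \frac{L - 104 M}{-23 + M}$ ($T{\left(M,L \right)} = 3 - \frac{L - 104 M}{M - 23} = 3 - \frac{L - 104 M}{-23 + M}$)
$\frac{1}{T{\left(-588,32 + 118 \right)}} + \left(226112 - -157986\right) = \frac{1}{\frac{1}{-23 - 588} \left(-69 - \left(32 + 118\right) + 107 \left(-588\right)\right)} + \left(226112 - -157986\right) = \frac{1}{\frac{1}{-611} \left(-69 - 150 - 62916\right)} + \left(226112 + 157986\right) = \frac{1}{\left(- \frac{1}{611}\right) \left(-69 - 150 - 62916\right)} + 384098 = \frac{1}{\left(- \frac{1}{611}\right) \left(-63135\right)} + 384098 = \frac{1}{\frac{63135}{611}} + 384098 = \frac{611}{63135} + 384098 = \frac{24250027841}{63135}$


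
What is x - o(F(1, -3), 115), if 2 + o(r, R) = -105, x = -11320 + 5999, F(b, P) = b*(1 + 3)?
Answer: -5214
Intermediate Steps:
F(b, P) = 4*b (F(b, P) = b*4 = 4*b)
x = -5321
o(r, R) = -107 (o(r, R) = -2 - 105 = -107)
x - o(F(1, -3), 115) = -5321 - 1*(-107) = -5321 + 107 = -5214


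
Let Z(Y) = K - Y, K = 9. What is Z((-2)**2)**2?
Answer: 25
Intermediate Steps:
Z(Y) = 9 - Y
Z((-2)**2)**2 = (9 - 1*(-2)**2)**2 = (9 - 1*4)**2 = (9 - 4)**2 = 5**2 = 25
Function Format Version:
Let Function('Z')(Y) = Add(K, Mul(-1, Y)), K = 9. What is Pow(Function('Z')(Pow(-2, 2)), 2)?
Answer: 25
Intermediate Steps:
Function('Z')(Y) = Add(9, Mul(-1, Y))
Pow(Function('Z')(Pow(-2, 2)), 2) = Pow(Add(9, Mul(-1, Pow(-2, 2))), 2) = Pow(Add(9, Mul(-1, 4)), 2) = Pow(Add(9, -4), 2) = Pow(5, 2) = 25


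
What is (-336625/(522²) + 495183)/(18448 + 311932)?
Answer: 134929107947/90023263920 ≈ 1.4988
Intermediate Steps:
(-336625/(522²) + 495183)/(18448 + 311932) = (-336625/272484 + 495183)/330380 = (-336625*1/272484 + 495183)*(1/330380) = (-336625/272484 + 495183)*(1/330380) = (134929107947/272484)*(1/330380) = 134929107947/90023263920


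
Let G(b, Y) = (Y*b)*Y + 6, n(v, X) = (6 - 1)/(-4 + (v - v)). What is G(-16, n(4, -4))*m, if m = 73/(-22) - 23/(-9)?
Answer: 2869/198 ≈ 14.490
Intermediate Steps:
n(v, X) = -5/4 (n(v, X) = 5/(-4 + 0) = 5/(-4) = 5*(-¼) = -5/4)
G(b, Y) = 6 + b*Y² (G(b, Y) = b*Y² + 6 = 6 + b*Y²)
m = -151/198 (m = 73*(-1/22) - 23*(-⅑) = -73/22 + 23/9 = -151/198 ≈ -0.76263)
G(-16, n(4, -4))*m = (6 - 16*(-5/4)²)*(-151/198) = (6 - 16*25/16)*(-151/198) = (6 - 25)*(-151/198) = -19*(-151/198) = 2869/198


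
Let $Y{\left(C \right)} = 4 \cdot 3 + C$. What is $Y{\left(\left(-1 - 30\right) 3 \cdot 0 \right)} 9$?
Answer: $108$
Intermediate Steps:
$Y{\left(C \right)} = 12 + C$
$Y{\left(\left(-1 - 30\right) 3 \cdot 0 \right)} 9 = \left(12 + \left(-1 - 30\right) 3 \cdot 0\right) 9 = \left(12 + \left(-31\right) 3 \cdot 0\right) 9 = \left(12 - 0\right) 9 = \left(12 + 0\right) 9 = 12 \cdot 9 = 108$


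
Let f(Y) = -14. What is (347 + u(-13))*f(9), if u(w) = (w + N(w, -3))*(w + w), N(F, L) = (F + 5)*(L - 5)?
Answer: 13706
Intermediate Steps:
N(F, L) = (-5 + L)*(5 + F) (N(F, L) = (5 + F)*(-5 + L) = (-5 + L)*(5 + F))
u(w) = 2*w*(-40 - 7*w) (u(w) = (w + (-25 - 5*w + 5*(-3) + w*(-3)))*(w + w) = (w + (-25 - 5*w - 15 - 3*w))*(2*w) = (w + (-40 - 8*w))*(2*w) = (-40 - 7*w)*(2*w) = 2*w*(-40 - 7*w))
(347 + u(-13))*f(9) = (347 - 2*(-13)*(40 + 7*(-13)))*(-14) = (347 - 2*(-13)*(40 - 91))*(-14) = (347 - 2*(-13)*(-51))*(-14) = (347 - 1326)*(-14) = -979*(-14) = 13706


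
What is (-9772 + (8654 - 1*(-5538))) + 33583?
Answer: 38003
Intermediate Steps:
(-9772 + (8654 - 1*(-5538))) + 33583 = (-9772 + (8654 + 5538)) + 33583 = (-9772 + 14192) + 33583 = 4420 + 33583 = 38003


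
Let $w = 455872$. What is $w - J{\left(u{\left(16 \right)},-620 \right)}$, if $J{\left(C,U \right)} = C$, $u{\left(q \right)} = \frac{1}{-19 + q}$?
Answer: $\frac{1367617}{3} \approx 4.5587 \cdot 10^{5}$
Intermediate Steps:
$w - J{\left(u{\left(16 \right)},-620 \right)} = 455872 - \frac{1}{-19 + 16} = 455872 - \frac{1}{-3} = 455872 - - \frac{1}{3} = 455872 + \frac{1}{3} = \frac{1367617}{3}$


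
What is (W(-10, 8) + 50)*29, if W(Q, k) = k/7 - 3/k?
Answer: 82447/56 ≈ 1472.3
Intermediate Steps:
W(Q, k) = -3/k + k/7 (W(Q, k) = k*(⅐) - 3/k = k/7 - 3/k = -3/k + k/7)
(W(-10, 8) + 50)*29 = ((-3/8 + (⅐)*8) + 50)*29 = ((-3*⅛ + 8/7) + 50)*29 = ((-3/8 + 8/7) + 50)*29 = (43/56 + 50)*29 = (2843/56)*29 = 82447/56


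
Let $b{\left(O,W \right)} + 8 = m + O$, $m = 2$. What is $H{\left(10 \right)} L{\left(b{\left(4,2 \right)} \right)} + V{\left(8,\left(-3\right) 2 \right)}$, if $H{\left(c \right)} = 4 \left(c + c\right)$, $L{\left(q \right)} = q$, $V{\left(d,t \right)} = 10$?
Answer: $-150$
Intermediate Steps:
$b{\left(O,W \right)} = -6 + O$ ($b{\left(O,W \right)} = -8 + \left(2 + O\right) = -6 + O$)
$H{\left(c \right)} = 8 c$ ($H{\left(c \right)} = 4 \cdot 2 c = 8 c$)
$H{\left(10 \right)} L{\left(b{\left(4,2 \right)} \right)} + V{\left(8,\left(-3\right) 2 \right)} = 8 \cdot 10 \left(-6 + 4\right) + 10 = 80 \left(-2\right) + 10 = -160 + 10 = -150$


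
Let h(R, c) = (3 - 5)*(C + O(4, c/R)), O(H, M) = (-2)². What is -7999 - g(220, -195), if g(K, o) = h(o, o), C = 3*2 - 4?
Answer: -7987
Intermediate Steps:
O(H, M) = 4
C = 2 (C = 6 - 4 = 2)
h(R, c) = -12 (h(R, c) = (3 - 5)*(2 + 4) = -2*6 = -12)
g(K, o) = -12
-7999 - g(220, -195) = -7999 - 1*(-12) = -7999 + 12 = -7987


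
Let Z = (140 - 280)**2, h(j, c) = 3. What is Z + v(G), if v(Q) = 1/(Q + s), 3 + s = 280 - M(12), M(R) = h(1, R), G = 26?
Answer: 5880001/300 ≈ 19600.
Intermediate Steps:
M(R) = 3
s = 274 (s = -3 + (280 - 1*3) = -3 + (280 - 3) = -3 + 277 = 274)
Z = 19600 (Z = (-140)**2 = 19600)
v(Q) = 1/(274 + Q) (v(Q) = 1/(Q + 274) = 1/(274 + Q))
Z + v(G) = 19600 + 1/(274 + 26) = 19600 + 1/300 = 5880001/300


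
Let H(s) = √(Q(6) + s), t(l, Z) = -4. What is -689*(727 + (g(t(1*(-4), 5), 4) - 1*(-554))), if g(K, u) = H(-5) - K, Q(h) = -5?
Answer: -885365 - 689*I*√10 ≈ -8.8537e+5 - 2178.8*I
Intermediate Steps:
H(s) = √(-5 + s)
g(K, u) = -K + I*√10 (g(K, u) = √(-5 - 5) - K = √(-10) - K = I*√10 - K = -K + I*√10)
-689*(727 + (g(t(1*(-4), 5), 4) - 1*(-554))) = -689*(727 + ((-1*(-4) + I*√10) - 1*(-554))) = -689*(727 + ((4 + I*√10) + 554)) = -689*(727 + (558 + I*√10)) = -689*(1285 + I*√10) = -885365 - 689*I*√10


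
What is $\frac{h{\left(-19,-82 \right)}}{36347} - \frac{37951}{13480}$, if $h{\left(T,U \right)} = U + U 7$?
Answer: $- \frac{1388247877}{489957560} \approx -2.8334$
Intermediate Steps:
$h{\left(T,U \right)} = 8 U$ ($h{\left(T,U \right)} = U + 7 U = 8 U$)
$\frac{h{\left(-19,-82 \right)}}{36347} - \frac{37951}{13480} = \frac{8 \left(-82\right)}{36347} - \frac{37951}{13480} = \left(-656\right) \frac{1}{36347} - \frac{37951}{13480} = - \frac{656}{36347} - \frac{37951}{13480} = - \frac{1388247877}{489957560}$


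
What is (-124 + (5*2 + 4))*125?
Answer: -13750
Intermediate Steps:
(-124 + (5*2 + 4))*125 = (-124 + (10 + 4))*125 = (-124 + 14)*125 = -110*125 = -13750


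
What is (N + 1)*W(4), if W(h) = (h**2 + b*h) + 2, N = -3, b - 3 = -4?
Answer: -28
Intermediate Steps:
b = -1 (b = 3 - 4 = -1)
W(h) = 2 + h**2 - h (W(h) = (h**2 - h) + 2 = 2 + h**2 - h)
(N + 1)*W(4) = (-3 + 1)*(2 + 4**2 - 1*4) = -2*(2 + 16 - 4) = -2*14 = -28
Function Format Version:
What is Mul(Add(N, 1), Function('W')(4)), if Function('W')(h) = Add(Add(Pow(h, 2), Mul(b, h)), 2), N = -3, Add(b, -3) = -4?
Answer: -28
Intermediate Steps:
b = -1 (b = Add(3, -4) = -1)
Function('W')(h) = Add(2, Pow(h, 2), Mul(-1, h)) (Function('W')(h) = Add(Add(Pow(h, 2), Mul(-1, h)), 2) = Add(2, Pow(h, 2), Mul(-1, h)))
Mul(Add(N, 1), Function('W')(4)) = Mul(Add(-3, 1), Add(2, Pow(4, 2), Mul(-1, 4))) = Mul(-2, Add(2, 16, -4)) = Mul(-2, 14) = -28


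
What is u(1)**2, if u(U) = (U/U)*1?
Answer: 1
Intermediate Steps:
u(U) = 1 (u(U) = 1*1 = 1)
u(1)**2 = 1**2 = 1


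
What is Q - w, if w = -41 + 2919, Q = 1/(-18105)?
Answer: -52106191/18105 ≈ -2878.0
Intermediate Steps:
Q = -1/18105 ≈ -5.5233e-5
w = 2878
Q - w = -1/18105 - 1*2878 = -1/18105 - 2878 = -52106191/18105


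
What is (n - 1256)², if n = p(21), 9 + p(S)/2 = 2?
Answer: 1612900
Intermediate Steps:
p(S) = -14 (p(S) = -18 + 2*2 = -18 + 4 = -14)
n = -14
(n - 1256)² = (-14 - 1256)² = (-1270)² = 1612900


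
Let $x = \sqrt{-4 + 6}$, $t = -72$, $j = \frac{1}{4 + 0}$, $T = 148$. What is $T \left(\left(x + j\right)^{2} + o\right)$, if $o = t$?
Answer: $- \frac{41403}{4} + 74 \sqrt{2} \approx -10246.0$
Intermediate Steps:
$j = \frac{1}{4} \approx 0.25$
$o = -72$
$x = \sqrt{2} \approx 1.4142$
$T \left(\left(x + j\right)^{2} + o\right) = 148 \left(\left(\sqrt{2} + \frac{1}{4}\right)^{2} - 72\right) = 148 \left(\left(\frac{1}{4} + \sqrt{2}\right)^{2} - 72\right) = 148 \left(-72 + \left(\frac{1}{4} + \sqrt{2}\right)^{2}\right) = -10656 + 148 \left(\frac{1}{4} + \sqrt{2}\right)^{2}$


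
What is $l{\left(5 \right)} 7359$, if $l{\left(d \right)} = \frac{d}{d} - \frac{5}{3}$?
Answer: $-4906$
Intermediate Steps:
$l{\left(d \right)} = - \frac{2}{3}$ ($l{\left(d \right)} = 1 - \frac{5}{3} = - \frac{2}{3}$)
$l{\left(5 \right)} 7359 = \left(- \frac{2}{3}\right) 7359 = -4906$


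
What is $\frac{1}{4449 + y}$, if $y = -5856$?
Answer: $- \frac{1}{1407} \approx -0.00071073$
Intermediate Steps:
$\frac{1}{4449 + y} = \frac{1}{4449 - 5856} = \frac{1}{-1407} = - \frac{1}{1407}$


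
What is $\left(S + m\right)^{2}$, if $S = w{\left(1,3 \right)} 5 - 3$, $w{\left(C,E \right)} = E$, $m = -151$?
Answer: $19321$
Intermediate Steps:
$S = 12$ ($S = 3 \cdot 5 - 3 = 15 - 3 = 12$)
$\left(S + m\right)^{2} = \left(12 - 151\right)^{2} = \left(-139\right)^{2} = 19321$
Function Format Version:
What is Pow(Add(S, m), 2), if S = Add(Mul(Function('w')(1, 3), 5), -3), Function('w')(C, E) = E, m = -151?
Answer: 19321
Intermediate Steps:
S = 12 (S = Add(Mul(3, 5), -3) = Add(15, -3) = 12)
Pow(Add(S, m), 2) = Pow(Add(12, -151), 2) = Pow(-139, 2) = 19321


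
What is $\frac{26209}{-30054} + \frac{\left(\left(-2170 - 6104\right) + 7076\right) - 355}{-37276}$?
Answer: $- \frac{465146411}{560146452} \approx -0.8304$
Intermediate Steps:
$\frac{26209}{-30054} + \frac{\left(\left(-2170 - 6104\right) + 7076\right) - 355}{-37276} = 26209 \left(- \frac{1}{30054}\right) + \left(\left(\left(-2170 - 6104\right) + 7076\right) - 355\right) \left(- \frac{1}{37276}\right) = - \frac{26209}{30054} + \left(\left(-8274 + 7076\right) - 355\right) \left(- \frac{1}{37276}\right) = - \frac{26209}{30054} + \left(-1198 - 355\right) \left(- \frac{1}{37276}\right) = - \frac{26209}{30054} - - \frac{1553}{37276} = - \frac{26209}{30054} + \frac{1553}{37276} = - \frac{465146411}{560146452}$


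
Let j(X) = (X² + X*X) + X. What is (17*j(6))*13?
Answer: 17238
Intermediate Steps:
j(X) = X + 2*X² (j(X) = (X² + X²) + X = 2*X² + X = X + 2*X²)
(17*j(6))*13 = (17*(6*(1 + 2*6)))*13 = (17*(6*(1 + 12)))*13 = (17*(6*13))*13 = (17*78)*13 = 1326*13 = 17238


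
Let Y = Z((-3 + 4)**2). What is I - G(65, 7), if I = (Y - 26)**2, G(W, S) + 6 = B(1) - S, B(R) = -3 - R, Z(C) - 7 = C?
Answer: 341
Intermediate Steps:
Z(C) = 7 + C
Y = 8 (Y = 7 + (-3 + 4)**2 = 7 + 1**2 = 7 + 1 = 8)
G(W, S) = -10 - S (G(W, S) = -6 + ((-3 - 1*1) - S) = -6 + ((-3 - 1) - S) = -6 + (-4 - S) = -10 - S)
I = 324 (I = (8 - 26)**2 = (-18)**2 = 324)
I - G(65, 7) = 324 - (-10 - 1*7) = 324 - (-10 - 7) = 324 - 1*(-17) = 324 + 17 = 341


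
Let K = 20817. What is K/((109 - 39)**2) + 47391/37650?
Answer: 6773173/1229900 ≈ 5.5071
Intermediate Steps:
K/((109 - 39)**2) + 47391/37650 = 20817/((109 - 39)**2) + 47391/37650 = 20817/(70**2) + 47391*(1/37650) = 20817/4900 + 15797/12550 = 6773173/1229900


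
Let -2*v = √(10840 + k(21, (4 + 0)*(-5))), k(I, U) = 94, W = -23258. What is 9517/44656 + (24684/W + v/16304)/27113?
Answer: 3000131137457/14079906270512 - √10934/884100704 ≈ 0.21308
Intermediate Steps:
v = -√10934/2 (v = -√(10840 + 94)/2 = -√10934/2 ≈ -52.283)
9517/44656 + (24684/W + v/16304)/27113 = 9517/44656 + (24684/(-23258) - √10934/2/16304)/27113 = 9517*(1/44656) + (24684*(-1/23258) - √10934/2*(1/16304))*(1/27113) = 9517/44656 + (-12342/11629 - √10934/32608)*(1/27113) = 9517/44656 + (-12342/315297077 - √10934/884100704) = 3000131137457/14079906270512 - √10934/884100704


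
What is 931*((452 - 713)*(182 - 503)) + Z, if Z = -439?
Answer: 77999672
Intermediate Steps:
931*((452 - 713)*(182 - 503)) + Z = 931*((452 - 713)*(182 - 503)) - 439 = 931*(-261*(-321)) - 439 = 931*83781 - 439 = 78000111 - 439 = 77999672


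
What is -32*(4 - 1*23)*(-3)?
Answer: -1824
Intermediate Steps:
-32*(4 - 1*23)*(-3) = -32*(4 - 23)*(-3) = -32*(-19)*(-3) = 608*(-3) = -1824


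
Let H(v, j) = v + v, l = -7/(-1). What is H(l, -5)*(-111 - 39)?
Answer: -2100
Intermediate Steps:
l = 7 (l = -7*(-1) = 7)
H(v, j) = 2*v
H(l, -5)*(-111 - 39) = (2*7)*(-111 - 39) = 14*(-150) = -2100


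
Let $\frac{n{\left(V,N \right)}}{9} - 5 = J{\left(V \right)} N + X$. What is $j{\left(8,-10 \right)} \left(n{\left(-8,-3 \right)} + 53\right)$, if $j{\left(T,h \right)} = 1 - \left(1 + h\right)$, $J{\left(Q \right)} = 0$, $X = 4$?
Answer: $1340$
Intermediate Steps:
$n{\left(V,N \right)} = 81$ ($n{\left(V,N \right)} = 45 + 9 \left(0 N + 4\right) = 45 + 9 \left(0 + 4\right) = 45 + 9 \cdot 4 = 45 + 36 = 81$)
$j{\left(T,h \right)} = - h$
$j{\left(8,-10 \right)} \left(n{\left(-8,-3 \right)} + 53\right) = \left(-1\right) \left(-10\right) \left(81 + 53\right) = 10 \cdot 134 = 1340$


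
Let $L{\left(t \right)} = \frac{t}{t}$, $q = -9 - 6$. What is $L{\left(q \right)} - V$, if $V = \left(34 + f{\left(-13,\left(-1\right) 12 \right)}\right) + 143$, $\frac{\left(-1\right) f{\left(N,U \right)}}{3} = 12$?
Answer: $-140$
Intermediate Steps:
$q = -15$
$f{\left(N,U \right)} = -36$ ($f{\left(N,U \right)} = \left(-3\right) 12 = -36$)
$L{\left(t \right)} = 1$
$V = 141$ ($V = \left(34 - 36\right) + 143 = -2 + 143 = 141$)
$L{\left(q \right)} - V = 1 - 141 = -140$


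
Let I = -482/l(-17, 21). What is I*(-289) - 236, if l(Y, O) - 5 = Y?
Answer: -71065/6 ≈ -11844.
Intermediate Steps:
l(Y, O) = 5 + Y
I = 241/6 (I = -482/(5 - 17) = -482/(-12) = -482*(-1/12) = 241/6 ≈ 40.167)
I*(-289) - 236 = (241/6)*(-289) - 236 = -69649/6 - 236 = -71065/6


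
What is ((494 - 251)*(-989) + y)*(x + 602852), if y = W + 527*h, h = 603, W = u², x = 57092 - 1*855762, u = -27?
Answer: -15309638694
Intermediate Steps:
x = -798670 (x = 57092 - 855762 = -798670)
W = 729 (W = (-27)² = 729)
y = 318510 (y = 729 + 527*603 = 729 + 317781 = 318510)
((494 - 251)*(-989) + y)*(x + 602852) = ((494 - 251)*(-989) + 318510)*(-798670 + 602852) = (243*(-989) + 318510)*(-195818) = (-240327 + 318510)*(-195818) = 78183*(-195818) = -15309638694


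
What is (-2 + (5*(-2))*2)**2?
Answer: 484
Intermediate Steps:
(-2 + (5*(-2))*2)**2 = (-2 - 10*2)**2 = (-2 - 20)**2 = (-22)**2 = 484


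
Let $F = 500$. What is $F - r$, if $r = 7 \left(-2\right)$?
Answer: $514$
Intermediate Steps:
$r = -14$
$F - r = 500 - -14 = 500 + 14 = 514$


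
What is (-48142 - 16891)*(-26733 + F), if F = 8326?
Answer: 1197062431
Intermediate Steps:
(-48142 - 16891)*(-26733 + F) = (-48142 - 16891)*(-26733 + 8326) = -65033*(-18407) = 1197062431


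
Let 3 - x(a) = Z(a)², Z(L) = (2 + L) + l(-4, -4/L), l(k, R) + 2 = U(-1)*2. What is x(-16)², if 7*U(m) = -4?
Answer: 203148009/2401 ≈ 84610.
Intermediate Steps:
U(m) = -4/7 (U(m) = (⅐)*(-4) = -4/7)
l(k, R) = -22/7 (l(k, R) = -2 - 4/7*2 = -2 - 8/7 = -22/7)
Z(L) = -8/7 + L (Z(L) = (2 + L) - 22/7 = -8/7 + L)
x(a) = 3 - (-8/7 + a)²
x(-16)² = (3 - (-8 + 7*(-16))²/49)² = (3 - (-8 - 112)²/49)² = (3 - 1/49*(-120)²)² = (3 - 1/49*14400)² = (3 - 14400/49)² = (-14253/49)² = 203148009/2401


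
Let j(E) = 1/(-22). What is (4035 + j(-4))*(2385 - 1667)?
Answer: 31868071/11 ≈ 2.8971e+6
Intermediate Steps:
j(E) = -1/22
(4035 + j(-4))*(2385 - 1667) = (4035 - 1/22)*(2385 - 1667) = (88769/22)*718 = 31868071/11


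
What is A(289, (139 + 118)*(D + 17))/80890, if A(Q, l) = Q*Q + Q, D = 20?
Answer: 8381/8089 ≈ 1.0361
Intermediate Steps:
A(Q, l) = Q + Q² (A(Q, l) = Q² + Q = Q + Q²)
A(289, (139 + 118)*(D + 17))/80890 = (289*(1 + 289))/80890 = (289*290)*(1/80890) = 83810*(1/80890) = 8381/8089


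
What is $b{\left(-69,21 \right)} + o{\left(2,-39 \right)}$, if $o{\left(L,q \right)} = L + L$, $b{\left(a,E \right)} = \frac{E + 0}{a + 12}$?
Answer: $\frac{69}{19} \approx 3.6316$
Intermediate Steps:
$b{\left(a,E \right)} = \frac{E}{12 + a}$
$o{\left(L,q \right)} = 2 L$
$b{\left(-69,21 \right)} + o{\left(2,-39 \right)} = \frac{21}{12 - 69} + 2 \cdot 2 = \frac{21}{-57} + 4 = 21 \left(- \frac{1}{57}\right) + 4 = - \frac{7}{19} + 4 = \frac{69}{19}$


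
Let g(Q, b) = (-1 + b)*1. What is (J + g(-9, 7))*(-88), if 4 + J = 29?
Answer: -2728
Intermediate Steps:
J = 25 (J = -4 + 29 = 25)
g(Q, b) = -1 + b
(J + g(-9, 7))*(-88) = (25 + (-1 + 7))*(-88) = (25 + 6)*(-88) = 31*(-88) = -2728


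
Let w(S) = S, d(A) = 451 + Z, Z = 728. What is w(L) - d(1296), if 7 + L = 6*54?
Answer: -862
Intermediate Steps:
L = 317 (L = -7 + 6*54 = -7 + 324 = 317)
d(A) = 1179 (d(A) = 451 + 728 = 1179)
w(L) - d(1296) = 317 - 1*1179 = 317 - 1179 = -862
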